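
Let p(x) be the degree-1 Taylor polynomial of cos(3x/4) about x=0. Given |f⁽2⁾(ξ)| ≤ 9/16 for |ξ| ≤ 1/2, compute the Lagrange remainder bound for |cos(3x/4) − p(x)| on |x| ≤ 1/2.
9/128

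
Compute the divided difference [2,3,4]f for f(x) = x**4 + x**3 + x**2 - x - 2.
65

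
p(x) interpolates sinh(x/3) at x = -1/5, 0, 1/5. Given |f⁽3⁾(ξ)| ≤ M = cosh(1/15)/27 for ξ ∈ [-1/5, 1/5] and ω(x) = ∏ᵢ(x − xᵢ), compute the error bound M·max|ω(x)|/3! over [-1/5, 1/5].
sqrt(3)*cosh(1/15)/91125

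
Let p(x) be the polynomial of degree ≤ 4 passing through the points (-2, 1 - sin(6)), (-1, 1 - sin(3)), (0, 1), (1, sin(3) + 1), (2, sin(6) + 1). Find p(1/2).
-sin(6)/16 + 5*sin(3)/8 + 1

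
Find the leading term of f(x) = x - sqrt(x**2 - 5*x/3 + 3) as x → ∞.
5/6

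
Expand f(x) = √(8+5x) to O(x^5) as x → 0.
2*sqrt(2) + 5*sqrt(2)*x/8 - 25*sqrt(2)*x**2/256 + 125*sqrt(2)*x**3/4096 - 3125*sqrt(2)*x**4/262144 + O(x**5)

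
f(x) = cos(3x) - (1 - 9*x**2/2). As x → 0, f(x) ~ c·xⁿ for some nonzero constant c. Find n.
4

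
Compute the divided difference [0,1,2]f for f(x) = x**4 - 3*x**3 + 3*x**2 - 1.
1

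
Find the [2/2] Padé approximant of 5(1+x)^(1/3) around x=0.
(35*x**2/27 + 35*x/6 + 5)/(5*x**2/54 + 5*x/6 + 1)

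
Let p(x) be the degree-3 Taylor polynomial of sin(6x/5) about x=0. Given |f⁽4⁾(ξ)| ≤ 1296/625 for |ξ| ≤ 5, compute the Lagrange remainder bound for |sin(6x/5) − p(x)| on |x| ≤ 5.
54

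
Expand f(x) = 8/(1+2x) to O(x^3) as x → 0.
8 - 16*x + 32*x**2 + O(x**3)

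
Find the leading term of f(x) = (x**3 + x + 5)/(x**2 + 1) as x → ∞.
x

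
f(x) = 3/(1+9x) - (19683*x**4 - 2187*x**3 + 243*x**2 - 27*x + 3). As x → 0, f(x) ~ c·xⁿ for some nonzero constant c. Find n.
5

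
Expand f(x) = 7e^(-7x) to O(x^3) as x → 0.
7 - 49*x + 343*x**2/2 + O(x**3)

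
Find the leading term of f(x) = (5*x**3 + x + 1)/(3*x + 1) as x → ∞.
5*x**2/3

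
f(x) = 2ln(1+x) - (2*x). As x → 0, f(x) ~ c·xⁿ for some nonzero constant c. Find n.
2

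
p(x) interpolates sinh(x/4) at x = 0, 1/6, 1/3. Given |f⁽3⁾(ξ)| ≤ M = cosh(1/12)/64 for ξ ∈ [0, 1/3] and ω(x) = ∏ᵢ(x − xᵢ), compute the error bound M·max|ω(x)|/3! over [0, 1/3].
sqrt(3)*cosh(1/12)/373248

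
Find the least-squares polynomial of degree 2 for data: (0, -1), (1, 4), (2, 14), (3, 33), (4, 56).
-34/35 + (101/70)x + (45/14)x²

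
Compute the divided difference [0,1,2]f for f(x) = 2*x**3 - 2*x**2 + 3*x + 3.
4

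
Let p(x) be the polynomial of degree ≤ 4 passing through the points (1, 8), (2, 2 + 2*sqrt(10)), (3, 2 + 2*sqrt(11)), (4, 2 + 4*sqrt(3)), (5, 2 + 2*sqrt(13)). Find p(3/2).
-35*sqrt(11)/32 - 5*sqrt(13)/64 + 7*sqrt(3)/8 + 233/64 + 35*sqrt(10)/16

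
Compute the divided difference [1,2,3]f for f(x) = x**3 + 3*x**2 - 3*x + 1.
9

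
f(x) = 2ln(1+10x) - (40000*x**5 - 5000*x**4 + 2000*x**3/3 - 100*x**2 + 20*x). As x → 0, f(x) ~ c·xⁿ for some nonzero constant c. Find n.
6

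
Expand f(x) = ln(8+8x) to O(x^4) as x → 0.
log(8) + x - x**2/2 + x**3/3 + O(x**4)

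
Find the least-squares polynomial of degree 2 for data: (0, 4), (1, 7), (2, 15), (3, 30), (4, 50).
142/35 + (-3/14)x + (41/14)x²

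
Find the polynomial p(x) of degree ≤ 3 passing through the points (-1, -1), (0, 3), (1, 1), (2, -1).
x**3 - 3*x**2 + 3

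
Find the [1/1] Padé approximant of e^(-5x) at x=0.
(1 - 5*x/2)/(5*x/2 + 1)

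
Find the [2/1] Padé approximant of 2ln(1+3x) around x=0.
3*x*(x + 2)/(2*x + 1)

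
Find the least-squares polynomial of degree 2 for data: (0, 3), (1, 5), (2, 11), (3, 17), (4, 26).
14/5 + (9/5)x + x²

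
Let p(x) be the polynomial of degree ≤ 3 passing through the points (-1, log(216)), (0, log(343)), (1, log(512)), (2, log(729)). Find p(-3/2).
log(21233664*2**(3/8)*3**(11/16)*7**(7/16)/823543)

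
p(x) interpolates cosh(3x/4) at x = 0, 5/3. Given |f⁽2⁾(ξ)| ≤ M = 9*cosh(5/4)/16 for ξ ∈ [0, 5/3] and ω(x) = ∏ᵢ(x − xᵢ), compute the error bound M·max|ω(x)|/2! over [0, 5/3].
25*cosh(5/4)/128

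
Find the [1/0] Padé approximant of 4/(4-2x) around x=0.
x/2 + 1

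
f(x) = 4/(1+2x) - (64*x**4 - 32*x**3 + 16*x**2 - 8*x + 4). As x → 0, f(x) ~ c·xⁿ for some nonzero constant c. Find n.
5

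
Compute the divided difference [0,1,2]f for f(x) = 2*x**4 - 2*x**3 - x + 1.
8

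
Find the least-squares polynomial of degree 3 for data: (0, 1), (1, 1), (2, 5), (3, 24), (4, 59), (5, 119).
8/7 + (-25/14)x + (1/14)x² + x³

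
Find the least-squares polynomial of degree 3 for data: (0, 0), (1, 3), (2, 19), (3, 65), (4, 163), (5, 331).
-1/14 + (109/28)x + (-53/14)x² + (13/4)x³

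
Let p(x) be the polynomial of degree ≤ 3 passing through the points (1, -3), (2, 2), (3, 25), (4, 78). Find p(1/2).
-5/2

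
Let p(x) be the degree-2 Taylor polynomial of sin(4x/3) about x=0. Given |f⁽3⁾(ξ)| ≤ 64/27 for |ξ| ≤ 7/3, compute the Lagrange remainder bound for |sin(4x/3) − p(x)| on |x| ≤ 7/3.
10976/2187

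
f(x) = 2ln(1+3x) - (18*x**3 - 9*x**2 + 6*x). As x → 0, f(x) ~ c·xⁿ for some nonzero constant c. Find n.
4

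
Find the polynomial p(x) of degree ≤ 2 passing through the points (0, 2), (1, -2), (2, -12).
-3*x**2 - x + 2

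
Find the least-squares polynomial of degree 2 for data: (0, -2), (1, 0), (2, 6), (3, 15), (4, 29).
-68/35 + (-1/70)x + (27/14)x²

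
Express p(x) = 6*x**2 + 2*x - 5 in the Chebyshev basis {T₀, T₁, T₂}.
(-2)T₀ + (2)T₁ + (3)T₂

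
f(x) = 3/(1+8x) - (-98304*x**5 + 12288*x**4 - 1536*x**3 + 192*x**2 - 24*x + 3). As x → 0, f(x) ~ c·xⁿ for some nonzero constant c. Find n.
6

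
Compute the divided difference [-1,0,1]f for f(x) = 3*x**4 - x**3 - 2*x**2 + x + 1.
1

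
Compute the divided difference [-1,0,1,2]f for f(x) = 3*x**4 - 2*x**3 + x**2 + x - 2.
4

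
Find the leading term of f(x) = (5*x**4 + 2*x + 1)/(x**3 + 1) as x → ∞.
5*x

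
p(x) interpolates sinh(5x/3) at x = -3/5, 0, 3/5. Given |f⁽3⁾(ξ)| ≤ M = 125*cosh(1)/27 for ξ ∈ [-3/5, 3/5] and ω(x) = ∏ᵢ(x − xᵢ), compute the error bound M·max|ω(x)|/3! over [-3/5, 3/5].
sqrt(3)*cosh(1)/27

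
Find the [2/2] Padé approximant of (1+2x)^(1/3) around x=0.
(28*x**2/27 + 7*x/3 + 1)/(10*x**2/27 + 5*x/3 + 1)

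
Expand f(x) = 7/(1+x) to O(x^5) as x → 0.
7 - 7*x + 7*x**2 - 7*x**3 + 7*x**4 + O(x**5)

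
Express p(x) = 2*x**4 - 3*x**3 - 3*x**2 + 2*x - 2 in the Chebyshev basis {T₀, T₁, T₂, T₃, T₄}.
(-11/4)T₀ + (-1/4)T₁ + (-1/2)T₂ + (-3/4)T₃ + (1/4)T₄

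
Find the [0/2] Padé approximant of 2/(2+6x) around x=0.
1/(3*x + 1)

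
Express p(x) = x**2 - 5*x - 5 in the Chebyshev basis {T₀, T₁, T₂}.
(-9/2)T₀ + (-5)T₁ + (1/2)T₂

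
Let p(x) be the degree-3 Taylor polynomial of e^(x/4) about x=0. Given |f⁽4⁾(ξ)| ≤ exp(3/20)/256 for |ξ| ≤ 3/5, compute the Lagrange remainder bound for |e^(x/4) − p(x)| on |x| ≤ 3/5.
27*exp(3/20)/1280000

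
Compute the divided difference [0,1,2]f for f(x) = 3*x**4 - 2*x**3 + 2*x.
15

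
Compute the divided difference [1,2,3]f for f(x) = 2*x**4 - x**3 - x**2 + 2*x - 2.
43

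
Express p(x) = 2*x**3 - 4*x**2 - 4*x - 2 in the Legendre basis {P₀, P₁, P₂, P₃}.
(-10/3)P₀ + (-14/5)P₁ + (-8/3)P₂ + (4/5)P₃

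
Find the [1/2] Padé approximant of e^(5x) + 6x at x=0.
(923*x/93 + 1)/(-125*x**2/186 - 100*x/93 + 1)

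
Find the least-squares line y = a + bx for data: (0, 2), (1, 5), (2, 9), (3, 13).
a = 17/10, b = 37/10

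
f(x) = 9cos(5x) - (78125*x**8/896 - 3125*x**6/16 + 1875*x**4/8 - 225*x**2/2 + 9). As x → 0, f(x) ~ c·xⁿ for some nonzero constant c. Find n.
10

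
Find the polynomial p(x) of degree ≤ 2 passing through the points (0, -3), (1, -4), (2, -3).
x**2 - 2*x - 3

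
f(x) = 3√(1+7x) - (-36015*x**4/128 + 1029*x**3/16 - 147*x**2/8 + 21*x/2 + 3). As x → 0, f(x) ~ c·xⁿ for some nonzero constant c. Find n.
5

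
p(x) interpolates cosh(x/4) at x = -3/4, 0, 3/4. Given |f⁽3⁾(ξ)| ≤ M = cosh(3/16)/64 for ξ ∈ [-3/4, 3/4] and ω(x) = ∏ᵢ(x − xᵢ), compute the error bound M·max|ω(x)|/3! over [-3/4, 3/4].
sqrt(3)*cosh(3/16)/4096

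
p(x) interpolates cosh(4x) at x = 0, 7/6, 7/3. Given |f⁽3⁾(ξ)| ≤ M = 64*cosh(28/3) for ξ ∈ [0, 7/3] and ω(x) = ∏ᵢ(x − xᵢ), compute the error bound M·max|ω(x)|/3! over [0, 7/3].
2744*sqrt(3)*cosh(28/3)/729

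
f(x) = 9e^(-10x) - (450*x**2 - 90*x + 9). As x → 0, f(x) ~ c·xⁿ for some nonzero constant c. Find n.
3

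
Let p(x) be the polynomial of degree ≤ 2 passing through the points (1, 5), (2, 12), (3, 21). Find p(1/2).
9/4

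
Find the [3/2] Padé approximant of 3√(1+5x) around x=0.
(375*x**3/32 + 675*x**2/16 + 45*x/2 + 3)/(75*x**2/16 + 5*x + 1)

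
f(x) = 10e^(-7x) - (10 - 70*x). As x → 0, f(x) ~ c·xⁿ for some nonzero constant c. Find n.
2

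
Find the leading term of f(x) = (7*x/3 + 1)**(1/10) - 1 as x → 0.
7*x/30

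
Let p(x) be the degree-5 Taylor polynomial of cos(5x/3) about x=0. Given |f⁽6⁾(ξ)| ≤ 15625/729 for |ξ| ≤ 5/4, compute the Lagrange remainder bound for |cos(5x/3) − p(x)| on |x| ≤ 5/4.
48828125/429981696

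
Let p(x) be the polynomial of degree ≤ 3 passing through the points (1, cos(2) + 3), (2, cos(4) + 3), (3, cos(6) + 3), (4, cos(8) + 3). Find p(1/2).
35*cos(2)/16 - 5*cos(8)/16 + 21*cos(6)/16 - 35*cos(4)/16 + 3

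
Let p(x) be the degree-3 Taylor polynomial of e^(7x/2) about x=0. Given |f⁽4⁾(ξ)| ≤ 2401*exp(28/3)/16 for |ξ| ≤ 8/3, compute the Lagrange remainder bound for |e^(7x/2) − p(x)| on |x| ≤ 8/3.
76832*exp(28/3)/243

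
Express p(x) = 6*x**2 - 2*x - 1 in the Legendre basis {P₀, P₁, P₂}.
P₀ + (-2)P₁ + (4)P₂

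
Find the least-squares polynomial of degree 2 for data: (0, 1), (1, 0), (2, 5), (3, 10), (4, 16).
2/5 + x²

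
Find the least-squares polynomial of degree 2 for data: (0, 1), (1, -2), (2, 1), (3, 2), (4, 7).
3/5 + (-12/5)x + x²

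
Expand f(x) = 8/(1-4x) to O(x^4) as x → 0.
8 + 32*x + 128*x**2 + 512*x**3 + O(x**4)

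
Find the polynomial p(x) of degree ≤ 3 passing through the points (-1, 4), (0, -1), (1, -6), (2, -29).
-3*x**3 - 2*x - 1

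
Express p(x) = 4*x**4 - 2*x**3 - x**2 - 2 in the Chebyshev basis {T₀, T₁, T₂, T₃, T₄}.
-T₀ + (-3/2)T₁ + (3/2)T₂ + (-1/2)T₃ + (1/2)T₄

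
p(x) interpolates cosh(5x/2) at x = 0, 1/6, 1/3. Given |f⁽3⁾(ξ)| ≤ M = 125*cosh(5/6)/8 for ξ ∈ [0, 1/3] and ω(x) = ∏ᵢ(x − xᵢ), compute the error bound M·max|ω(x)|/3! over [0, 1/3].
125*sqrt(3)*cosh(5/6)/46656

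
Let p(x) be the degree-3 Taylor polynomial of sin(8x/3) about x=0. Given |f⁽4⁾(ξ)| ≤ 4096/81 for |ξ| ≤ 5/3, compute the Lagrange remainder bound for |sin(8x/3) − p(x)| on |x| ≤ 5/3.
320000/19683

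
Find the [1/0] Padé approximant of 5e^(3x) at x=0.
15*x + 5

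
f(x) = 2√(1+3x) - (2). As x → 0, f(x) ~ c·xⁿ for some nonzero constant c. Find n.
1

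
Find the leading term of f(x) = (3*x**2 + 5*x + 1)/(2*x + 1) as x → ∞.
3*x/2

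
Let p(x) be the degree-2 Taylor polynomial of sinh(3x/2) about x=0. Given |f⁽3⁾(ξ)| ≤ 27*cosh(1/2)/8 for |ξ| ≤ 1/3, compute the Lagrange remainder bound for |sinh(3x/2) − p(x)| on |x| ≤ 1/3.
cosh(1/2)/48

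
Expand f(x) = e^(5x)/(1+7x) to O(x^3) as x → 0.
1 - 2*x + 53*x**2/2 + O(x**3)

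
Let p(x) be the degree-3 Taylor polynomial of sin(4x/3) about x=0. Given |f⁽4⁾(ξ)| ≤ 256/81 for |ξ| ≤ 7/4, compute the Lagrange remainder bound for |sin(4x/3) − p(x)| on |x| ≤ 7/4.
2401/1944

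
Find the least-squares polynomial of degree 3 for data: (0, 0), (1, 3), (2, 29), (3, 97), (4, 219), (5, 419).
-13/126 + (-1865/756)x + (359/126)x² + (311/108)x³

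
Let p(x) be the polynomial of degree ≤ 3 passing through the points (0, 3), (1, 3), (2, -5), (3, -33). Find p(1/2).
13/4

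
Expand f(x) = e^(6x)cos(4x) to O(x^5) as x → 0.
1 + 6*x + 10*x**2 - 12*x**3 - 238*x**4/3 + O(x**5)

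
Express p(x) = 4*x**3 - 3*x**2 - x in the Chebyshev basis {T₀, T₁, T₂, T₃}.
(-3/2)T₀ + (2)T₁ + (-3/2)T₂ + T₃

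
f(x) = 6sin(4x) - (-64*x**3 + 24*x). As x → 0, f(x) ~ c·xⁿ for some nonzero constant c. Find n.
5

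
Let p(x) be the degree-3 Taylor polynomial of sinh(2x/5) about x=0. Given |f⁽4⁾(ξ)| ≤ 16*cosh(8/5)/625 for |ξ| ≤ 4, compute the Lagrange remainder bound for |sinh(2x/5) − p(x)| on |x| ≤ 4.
512*cosh(8/5)/1875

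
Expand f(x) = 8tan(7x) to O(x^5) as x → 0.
56*x + 2744*x**3/3 + O(x**5)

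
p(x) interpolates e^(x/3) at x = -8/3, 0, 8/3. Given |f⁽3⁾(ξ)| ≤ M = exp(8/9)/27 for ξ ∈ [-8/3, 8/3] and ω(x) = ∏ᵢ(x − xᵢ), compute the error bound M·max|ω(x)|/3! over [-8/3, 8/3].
512*sqrt(3)*exp(8/9)/19683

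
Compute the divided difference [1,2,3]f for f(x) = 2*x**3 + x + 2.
12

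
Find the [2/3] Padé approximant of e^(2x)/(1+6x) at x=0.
(157*x**2/455 + 92*x/91 + 1)/(2644*x**3/1365 - 2553*x**2/455 + 456*x/91 + 1)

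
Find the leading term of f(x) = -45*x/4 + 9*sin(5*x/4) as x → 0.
-375*x**3/128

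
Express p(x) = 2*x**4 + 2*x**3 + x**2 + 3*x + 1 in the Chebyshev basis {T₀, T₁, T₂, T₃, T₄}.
(9/4)T₀ + (9/2)T₁ + (3/2)T₂ + (1/2)T₃ + (1/4)T₄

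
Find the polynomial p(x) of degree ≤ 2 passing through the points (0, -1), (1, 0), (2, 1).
x - 1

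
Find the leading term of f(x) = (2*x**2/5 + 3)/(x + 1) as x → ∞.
2*x/5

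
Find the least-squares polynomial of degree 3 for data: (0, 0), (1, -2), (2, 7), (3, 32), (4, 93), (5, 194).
-11/126 + (-1495/756)x + (-167/126)x² + (205/108)x³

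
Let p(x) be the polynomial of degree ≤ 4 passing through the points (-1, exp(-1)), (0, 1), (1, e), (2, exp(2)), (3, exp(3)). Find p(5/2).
(-70*exp(2) - 5 + 28*e + 35*exp(4) + 140*exp(3))*exp(-1)/128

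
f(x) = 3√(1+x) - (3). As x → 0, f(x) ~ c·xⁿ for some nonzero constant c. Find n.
1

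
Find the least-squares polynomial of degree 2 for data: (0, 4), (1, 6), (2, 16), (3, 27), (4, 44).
127/35 + (87/70)x + (31/14)x²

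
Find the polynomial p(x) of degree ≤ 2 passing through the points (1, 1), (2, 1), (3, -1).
-x**2 + 3*x - 1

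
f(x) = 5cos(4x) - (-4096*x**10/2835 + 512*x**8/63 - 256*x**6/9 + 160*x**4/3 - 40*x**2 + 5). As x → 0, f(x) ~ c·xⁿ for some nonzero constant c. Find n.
12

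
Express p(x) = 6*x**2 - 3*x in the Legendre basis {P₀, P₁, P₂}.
(2)P₀ + (-3)P₁ + (4)P₂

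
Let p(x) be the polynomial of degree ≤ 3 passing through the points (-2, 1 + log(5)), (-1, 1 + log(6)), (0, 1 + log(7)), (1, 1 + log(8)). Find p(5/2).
1 + log(1761205026816*2**(1/8)*3**(7/16)*5**(13/16)*7**(3/16)/1730160900125)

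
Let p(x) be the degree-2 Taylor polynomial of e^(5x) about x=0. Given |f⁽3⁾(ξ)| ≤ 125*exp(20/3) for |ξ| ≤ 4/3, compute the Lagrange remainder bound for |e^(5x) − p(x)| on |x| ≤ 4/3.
4000*exp(20/3)/81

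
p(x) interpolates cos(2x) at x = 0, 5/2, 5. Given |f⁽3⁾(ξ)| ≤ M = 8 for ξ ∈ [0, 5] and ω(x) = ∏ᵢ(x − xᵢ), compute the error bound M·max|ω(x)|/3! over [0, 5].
125*sqrt(3)/27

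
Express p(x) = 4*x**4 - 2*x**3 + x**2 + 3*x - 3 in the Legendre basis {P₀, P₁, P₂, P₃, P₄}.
(-28/15)P₀ + (9/5)P₁ + (62/21)P₂ + (-4/5)P₃ + (32/35)P₄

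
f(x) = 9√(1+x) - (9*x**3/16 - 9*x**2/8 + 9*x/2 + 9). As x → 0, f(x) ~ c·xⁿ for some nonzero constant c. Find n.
4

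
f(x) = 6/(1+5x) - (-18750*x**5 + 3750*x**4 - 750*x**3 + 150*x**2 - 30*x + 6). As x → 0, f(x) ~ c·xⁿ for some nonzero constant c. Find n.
6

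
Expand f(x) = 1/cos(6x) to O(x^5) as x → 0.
1 + 18*x**2 + 270*x**4 + O(x**5)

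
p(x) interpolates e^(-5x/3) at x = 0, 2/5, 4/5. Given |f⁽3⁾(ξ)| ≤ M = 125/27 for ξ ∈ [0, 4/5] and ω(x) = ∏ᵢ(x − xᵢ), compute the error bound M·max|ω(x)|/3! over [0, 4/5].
8*sqrt(3)/729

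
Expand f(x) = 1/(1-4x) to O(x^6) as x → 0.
1 + 4*x + 16*x**2 + 64*x**3 + 256*x**4 + 1024*x**5 + O(x**6)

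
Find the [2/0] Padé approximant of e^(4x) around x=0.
8*x**2 + 4*x + 1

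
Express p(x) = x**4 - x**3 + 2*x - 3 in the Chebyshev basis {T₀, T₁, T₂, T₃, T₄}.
(-21/8)T₀ + (5/4)T₁ + (1/2)T₂ + (-1/4)T₃ + (1/8)T₄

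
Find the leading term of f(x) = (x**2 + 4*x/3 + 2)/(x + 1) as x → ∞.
x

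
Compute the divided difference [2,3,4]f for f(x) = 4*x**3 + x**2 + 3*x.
37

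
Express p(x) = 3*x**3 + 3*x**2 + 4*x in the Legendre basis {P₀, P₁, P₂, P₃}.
P₀ + (29/5)P₁ + (2)P₂ + (6/5)P₃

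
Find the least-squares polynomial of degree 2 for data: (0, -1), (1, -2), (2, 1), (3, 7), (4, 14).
-9/7 + (-107/70)x + (19/14)x²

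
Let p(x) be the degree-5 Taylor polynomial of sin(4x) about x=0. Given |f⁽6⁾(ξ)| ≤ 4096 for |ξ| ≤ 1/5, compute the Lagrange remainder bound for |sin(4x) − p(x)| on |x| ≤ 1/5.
256/703125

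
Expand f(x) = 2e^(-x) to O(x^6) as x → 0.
2 - 2*x + x**2 - x**3/3 + x**4/12 - x**5/60 + O(x**6)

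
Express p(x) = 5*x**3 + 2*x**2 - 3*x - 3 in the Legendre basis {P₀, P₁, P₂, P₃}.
(-7/3)P₀ + (4/3)P₂ + (2)P₃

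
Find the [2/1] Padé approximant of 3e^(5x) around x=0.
(25*x**2/2 + 10*x + 3)/(1 - 5*x/3)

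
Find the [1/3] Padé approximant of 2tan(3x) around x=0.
6*x/(1 - 3*x**2)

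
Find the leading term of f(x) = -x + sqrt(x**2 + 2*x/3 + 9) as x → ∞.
1/3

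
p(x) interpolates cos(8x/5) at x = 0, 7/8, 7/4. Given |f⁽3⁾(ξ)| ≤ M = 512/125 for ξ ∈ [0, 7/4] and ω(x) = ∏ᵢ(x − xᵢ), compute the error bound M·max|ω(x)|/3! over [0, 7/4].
343*sqrt(3)/3375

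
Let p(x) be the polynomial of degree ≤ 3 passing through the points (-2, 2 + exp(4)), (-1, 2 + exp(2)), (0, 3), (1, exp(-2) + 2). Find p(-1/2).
(-1 + (-exp(4) + 41 + 9*exp(2))*exp(2))*exp(-2)/16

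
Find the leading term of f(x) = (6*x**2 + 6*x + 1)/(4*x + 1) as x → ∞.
3*x/2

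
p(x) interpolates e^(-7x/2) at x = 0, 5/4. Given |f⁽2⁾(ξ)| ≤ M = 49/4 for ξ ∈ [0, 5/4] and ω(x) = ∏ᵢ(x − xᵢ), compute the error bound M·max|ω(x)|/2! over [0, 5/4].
1225/512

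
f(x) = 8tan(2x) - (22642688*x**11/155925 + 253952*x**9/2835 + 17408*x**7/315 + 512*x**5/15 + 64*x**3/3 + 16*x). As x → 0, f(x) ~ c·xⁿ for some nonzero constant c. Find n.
13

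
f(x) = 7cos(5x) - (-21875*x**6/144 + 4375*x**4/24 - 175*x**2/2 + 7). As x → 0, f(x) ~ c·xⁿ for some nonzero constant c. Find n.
8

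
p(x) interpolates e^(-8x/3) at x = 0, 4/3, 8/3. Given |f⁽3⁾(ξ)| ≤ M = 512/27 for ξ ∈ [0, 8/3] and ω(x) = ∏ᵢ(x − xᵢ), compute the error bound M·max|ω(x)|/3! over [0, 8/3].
32768*sqrt(3)/19683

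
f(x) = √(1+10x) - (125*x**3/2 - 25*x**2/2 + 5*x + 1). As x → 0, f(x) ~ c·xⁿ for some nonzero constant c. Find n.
4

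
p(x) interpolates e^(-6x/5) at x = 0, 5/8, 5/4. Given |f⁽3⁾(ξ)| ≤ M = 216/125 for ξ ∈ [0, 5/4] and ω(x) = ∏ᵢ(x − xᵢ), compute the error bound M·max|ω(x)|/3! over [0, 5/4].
sqrt(3)/64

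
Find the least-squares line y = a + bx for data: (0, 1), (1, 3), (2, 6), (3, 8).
a = 9/10, b = 12/5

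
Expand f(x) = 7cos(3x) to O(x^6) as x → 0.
7 - 63*x**2/2 + 189*x**4/8 + O(x**6)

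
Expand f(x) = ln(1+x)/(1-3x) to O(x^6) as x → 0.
x + 5*x**2/2 + 47*x**3/6 + 93*x**4/4 + 1399*x**5/20 + O(x**6)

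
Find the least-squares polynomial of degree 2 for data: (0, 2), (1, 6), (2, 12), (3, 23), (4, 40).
17/7 + (31/70)x + (31/14)x²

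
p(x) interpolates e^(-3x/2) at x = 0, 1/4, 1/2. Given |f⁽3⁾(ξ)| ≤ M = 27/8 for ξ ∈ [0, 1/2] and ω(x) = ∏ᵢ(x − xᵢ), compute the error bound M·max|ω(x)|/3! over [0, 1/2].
sqrt(3)/512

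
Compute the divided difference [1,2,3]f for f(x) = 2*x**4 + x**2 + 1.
51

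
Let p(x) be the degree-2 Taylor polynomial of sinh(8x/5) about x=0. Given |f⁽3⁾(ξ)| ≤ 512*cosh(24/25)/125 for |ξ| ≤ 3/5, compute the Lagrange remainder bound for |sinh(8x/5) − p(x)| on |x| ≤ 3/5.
2304*cosh(24/25)/15625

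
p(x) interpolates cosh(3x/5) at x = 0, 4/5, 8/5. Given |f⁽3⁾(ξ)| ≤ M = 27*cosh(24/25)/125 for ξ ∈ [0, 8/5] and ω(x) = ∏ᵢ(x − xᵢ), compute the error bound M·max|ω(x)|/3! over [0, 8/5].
64*sqrt(3)*cosh(24/25)/15625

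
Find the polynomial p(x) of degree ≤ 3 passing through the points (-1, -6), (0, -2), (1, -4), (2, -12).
-3*x**2 + x - 2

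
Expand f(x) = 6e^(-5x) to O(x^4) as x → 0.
6 - 30*x + 75*x**2 - 125*x**3 + O(x**4)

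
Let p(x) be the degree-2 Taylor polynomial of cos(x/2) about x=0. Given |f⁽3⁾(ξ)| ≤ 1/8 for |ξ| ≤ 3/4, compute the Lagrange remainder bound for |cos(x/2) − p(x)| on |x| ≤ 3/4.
9/1024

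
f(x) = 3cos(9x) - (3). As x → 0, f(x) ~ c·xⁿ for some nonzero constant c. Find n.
2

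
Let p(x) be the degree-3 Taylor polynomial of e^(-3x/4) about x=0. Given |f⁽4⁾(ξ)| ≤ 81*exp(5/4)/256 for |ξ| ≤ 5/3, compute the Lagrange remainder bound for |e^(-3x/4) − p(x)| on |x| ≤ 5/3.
625*exp(5/4)/6144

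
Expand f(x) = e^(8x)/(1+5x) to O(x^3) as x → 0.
1 + 3*x + 17*x**2 + O(x**3)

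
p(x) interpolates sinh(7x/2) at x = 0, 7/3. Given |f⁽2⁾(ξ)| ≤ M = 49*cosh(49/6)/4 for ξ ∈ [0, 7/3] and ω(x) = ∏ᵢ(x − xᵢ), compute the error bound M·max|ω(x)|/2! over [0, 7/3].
2401*cosh(49/6)/288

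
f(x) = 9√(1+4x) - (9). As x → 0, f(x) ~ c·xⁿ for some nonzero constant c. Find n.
1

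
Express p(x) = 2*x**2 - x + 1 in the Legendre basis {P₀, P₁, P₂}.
(5/3)P₀ - P₁ + (4/3)P₂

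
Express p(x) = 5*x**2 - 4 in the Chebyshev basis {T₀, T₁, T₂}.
(-3/2)T₀ + (5/2)T₂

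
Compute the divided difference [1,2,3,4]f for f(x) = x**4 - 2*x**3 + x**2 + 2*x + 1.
8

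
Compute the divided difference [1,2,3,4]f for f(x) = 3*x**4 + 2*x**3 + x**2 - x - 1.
32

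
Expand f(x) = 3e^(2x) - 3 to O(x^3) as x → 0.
6*x + 6*x**2 + O(x**3)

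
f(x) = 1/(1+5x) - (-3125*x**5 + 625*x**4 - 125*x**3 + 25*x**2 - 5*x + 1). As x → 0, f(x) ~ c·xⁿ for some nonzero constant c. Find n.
6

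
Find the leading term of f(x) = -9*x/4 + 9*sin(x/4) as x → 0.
-3*x**3/128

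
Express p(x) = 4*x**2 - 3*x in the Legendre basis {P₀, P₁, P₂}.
(4/3)P₀ + (-3)P₁ + (8/3)P₂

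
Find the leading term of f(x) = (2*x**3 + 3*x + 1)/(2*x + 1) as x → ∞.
x**2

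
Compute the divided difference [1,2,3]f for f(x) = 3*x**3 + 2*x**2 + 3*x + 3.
20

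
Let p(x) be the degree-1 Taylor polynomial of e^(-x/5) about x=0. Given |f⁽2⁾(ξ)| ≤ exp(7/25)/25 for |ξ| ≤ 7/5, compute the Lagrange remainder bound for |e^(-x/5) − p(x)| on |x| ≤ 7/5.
49*exp(7/25)/1250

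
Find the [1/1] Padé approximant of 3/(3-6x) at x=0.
1/(1 - 2*x)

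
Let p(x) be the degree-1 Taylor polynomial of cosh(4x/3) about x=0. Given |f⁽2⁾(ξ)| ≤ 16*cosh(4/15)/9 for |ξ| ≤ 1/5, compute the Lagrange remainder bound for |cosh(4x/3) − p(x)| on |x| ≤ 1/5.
8*cosh(4/15)/225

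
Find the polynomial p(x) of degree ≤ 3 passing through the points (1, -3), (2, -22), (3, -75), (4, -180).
-3*x**3 + x**2 - x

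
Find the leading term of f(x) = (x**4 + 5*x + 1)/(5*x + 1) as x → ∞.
x**3/5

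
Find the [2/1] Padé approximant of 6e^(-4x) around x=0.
(16*x**2 - 16*x + 6)/(4*x/3 + 1)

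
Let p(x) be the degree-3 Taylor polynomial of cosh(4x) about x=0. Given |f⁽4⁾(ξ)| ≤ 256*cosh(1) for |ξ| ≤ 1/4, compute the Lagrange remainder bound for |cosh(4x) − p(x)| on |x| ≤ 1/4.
cosh(1)/24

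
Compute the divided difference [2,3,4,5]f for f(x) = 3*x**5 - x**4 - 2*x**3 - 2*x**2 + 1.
359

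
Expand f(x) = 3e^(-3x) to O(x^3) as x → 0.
3 - 9*x + 27*x**2/2 + O(x**3)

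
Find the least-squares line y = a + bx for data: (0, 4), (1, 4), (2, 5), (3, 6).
a = 37/10, b = 7/10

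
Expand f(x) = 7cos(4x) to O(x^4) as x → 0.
7 - 56*x**2 + O(x**4)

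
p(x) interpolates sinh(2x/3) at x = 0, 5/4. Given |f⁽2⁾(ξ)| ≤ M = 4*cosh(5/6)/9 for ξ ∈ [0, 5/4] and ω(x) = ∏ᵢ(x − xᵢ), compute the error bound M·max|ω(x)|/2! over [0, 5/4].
25*cosh(5/6)/288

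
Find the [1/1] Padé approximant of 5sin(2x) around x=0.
10*x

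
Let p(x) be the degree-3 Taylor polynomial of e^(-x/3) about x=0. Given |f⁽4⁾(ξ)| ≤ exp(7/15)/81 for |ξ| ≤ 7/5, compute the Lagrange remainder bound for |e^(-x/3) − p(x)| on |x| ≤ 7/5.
2401*exp(7/15)/1215000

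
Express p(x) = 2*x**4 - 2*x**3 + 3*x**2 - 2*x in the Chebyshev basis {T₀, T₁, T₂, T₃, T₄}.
(9/4)T₀ + (-7/2)T₁ + (5/2)T₂ + (-1/2)T₃ + (1/4)T₄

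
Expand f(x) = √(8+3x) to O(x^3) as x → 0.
2*sqrt(2) + 3*sqrt(2)*x/8 - 9*sqrt(2)*x**2/256 + O(x**3)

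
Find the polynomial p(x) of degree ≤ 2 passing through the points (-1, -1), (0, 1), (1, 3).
2*x + 1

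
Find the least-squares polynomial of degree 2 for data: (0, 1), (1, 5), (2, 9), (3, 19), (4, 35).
59/35 + (-13/35)x + (15/7)x²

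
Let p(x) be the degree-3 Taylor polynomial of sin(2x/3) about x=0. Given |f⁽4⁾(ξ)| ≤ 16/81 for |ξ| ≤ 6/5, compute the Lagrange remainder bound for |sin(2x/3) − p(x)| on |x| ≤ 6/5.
32/1875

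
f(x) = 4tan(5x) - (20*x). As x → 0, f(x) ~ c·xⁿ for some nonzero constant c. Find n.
3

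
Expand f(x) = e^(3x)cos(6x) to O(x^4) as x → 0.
1 + 3*x - 27*x**2/2 - 99*x**3/2 + O(x**4)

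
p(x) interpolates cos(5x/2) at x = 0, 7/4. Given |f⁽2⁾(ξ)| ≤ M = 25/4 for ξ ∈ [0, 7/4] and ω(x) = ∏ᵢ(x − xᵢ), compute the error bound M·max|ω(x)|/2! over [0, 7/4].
1225/512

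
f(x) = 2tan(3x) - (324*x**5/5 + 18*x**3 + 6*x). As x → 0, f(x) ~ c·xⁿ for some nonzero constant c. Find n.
7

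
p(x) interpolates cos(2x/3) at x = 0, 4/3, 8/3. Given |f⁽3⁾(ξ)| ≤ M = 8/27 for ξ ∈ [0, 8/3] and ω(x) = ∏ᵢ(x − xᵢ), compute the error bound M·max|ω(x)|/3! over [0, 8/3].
512*sqrt(3)/19683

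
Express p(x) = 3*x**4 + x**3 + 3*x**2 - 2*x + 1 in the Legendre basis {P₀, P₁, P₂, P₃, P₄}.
(13/5)P₀ + (-7/5)P₁ + (26/7)P₂ + (2/5)P₃ + (24/35)P₄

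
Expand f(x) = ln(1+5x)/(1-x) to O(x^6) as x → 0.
5*x - 15*x**2/2 + 205*x**3/6 - 1465*x**4/12 + 6035*x**5/12 + O(x**6)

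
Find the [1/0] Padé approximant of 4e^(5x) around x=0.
20*x + 4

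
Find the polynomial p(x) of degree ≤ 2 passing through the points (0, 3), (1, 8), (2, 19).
3*x**2 + 2*x + 3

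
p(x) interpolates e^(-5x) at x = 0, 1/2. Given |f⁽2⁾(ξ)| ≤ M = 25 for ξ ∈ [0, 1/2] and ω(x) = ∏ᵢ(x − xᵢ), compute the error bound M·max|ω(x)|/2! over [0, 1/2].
25/32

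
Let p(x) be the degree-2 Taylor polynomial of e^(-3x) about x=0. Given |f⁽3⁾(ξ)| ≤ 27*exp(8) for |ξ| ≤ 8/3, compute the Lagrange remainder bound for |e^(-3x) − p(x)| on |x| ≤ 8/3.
256*exp(8)/3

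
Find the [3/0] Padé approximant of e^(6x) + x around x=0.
36*x**3 + 18*x**2 + 7*x + 1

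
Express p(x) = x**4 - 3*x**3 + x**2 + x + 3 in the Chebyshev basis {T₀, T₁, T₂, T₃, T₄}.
(31/8)T₀ + (-5/4)T₁ + T₂ + (-3/4)T₃ + (1/8)T₄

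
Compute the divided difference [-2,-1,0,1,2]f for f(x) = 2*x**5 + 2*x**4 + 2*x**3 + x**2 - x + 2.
2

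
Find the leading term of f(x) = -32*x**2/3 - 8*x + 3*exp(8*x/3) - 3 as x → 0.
256*x**3/27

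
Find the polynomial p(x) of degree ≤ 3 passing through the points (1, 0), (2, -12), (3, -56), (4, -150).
-3*x**3 + 2*x**2 + 3*x - 2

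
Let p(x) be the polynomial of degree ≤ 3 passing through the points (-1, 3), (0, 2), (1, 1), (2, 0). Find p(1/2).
3/2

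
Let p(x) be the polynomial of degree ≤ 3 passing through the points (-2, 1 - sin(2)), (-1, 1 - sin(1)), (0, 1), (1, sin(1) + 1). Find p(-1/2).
-5*sin(1)/8 + sin(2)/16 + 1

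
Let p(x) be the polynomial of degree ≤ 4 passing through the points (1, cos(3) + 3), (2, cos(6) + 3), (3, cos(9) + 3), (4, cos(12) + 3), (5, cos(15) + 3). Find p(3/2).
35*cos(3)/128 - 5*cos(15)/128 + 7*cos(12)/32 - 35*cos(9)/64 + 35*cos(6)/32 + 3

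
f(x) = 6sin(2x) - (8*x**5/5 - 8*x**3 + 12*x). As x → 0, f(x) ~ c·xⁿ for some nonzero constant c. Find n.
7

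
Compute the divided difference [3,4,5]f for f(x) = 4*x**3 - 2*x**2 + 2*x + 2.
46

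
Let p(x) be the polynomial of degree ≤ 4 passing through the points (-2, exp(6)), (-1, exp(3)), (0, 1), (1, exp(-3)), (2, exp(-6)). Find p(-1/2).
(5*(-exp(6) + 18 + 12*exp(3))*exp(6) - 20*exp(3) + 3)*exp(-6)/128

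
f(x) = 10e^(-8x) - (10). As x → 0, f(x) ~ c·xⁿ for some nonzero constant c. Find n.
1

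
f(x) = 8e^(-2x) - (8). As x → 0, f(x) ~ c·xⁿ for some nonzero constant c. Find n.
1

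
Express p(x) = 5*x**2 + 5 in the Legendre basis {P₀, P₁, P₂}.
(20/3)P₀ + (10/3)P₂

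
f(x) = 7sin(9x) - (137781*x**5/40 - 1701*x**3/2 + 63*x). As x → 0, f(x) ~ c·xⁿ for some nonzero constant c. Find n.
7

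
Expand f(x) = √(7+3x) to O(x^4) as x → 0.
sqrt(7) + 3*sqrt(7)*x/14 - 9*sqrt(7)*x**2/392 + 27*sqrt(7)*x**3/5488 + O(x**4)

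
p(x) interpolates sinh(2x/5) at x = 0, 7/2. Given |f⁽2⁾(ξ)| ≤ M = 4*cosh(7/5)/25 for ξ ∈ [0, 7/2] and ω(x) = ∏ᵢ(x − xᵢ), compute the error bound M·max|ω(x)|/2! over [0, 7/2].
49*cosh(7/5)/200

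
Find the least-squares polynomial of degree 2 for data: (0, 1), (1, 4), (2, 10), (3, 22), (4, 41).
10/7 + (-37/35)x + (19/7)x²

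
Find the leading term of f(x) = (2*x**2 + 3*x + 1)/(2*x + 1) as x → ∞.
x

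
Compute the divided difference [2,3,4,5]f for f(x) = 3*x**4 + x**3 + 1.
43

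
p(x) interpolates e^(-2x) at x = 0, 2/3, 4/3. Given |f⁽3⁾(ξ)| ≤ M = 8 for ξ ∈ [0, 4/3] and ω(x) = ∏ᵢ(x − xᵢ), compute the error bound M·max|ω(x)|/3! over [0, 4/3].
64*sqrt(3)/729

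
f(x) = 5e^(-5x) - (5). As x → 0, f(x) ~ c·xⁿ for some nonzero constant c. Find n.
1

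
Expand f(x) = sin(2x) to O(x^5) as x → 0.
2*x - 4*x**3/3 + O(x**5)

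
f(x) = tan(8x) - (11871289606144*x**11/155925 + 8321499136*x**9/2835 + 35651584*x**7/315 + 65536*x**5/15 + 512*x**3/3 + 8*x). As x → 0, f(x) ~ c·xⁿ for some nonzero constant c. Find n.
13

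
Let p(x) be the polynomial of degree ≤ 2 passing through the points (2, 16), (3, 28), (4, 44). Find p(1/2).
11/2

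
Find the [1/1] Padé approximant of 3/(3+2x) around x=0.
1/(2*x/3 + 1)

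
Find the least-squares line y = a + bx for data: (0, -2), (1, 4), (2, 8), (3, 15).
a = -2, b = 11/2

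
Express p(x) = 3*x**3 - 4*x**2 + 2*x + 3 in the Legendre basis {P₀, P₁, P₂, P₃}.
(5/3)P₀ + (19/5)P₁ + (-8/3)P₂ + (6/5)P₃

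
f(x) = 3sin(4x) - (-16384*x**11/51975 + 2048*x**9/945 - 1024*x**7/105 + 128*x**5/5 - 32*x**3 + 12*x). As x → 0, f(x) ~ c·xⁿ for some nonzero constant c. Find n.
13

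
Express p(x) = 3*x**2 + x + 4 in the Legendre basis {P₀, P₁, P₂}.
(5)P₀ + P₁ + (2)P₂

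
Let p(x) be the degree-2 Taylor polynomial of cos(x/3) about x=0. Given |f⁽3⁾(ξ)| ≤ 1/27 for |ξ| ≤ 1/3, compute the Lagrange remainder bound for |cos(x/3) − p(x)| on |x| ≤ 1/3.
1/4374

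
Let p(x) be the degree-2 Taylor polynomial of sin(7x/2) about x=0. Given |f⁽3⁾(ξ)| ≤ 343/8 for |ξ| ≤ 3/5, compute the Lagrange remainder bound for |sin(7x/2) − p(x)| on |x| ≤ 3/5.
3087/2000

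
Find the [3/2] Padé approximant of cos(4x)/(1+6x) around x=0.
(352*x**3/7 - 176*x**2/21 - 6*x + 1)/(1 - 764*x**2/21)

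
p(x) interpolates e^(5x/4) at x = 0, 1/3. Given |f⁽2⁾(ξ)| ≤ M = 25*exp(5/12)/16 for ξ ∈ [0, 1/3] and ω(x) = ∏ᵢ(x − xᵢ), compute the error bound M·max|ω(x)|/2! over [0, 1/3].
25*exp(5/12)/1152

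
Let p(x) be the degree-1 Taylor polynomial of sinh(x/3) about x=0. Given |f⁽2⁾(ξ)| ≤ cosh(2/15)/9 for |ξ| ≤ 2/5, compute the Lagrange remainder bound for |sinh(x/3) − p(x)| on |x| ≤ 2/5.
2*cosh(2/15)/225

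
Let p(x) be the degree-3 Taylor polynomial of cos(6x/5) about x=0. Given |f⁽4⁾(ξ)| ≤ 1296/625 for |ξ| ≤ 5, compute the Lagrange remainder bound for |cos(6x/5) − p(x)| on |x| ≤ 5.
54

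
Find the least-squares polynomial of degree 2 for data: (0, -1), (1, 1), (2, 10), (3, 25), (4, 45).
-6/5 + (-2/5)x + (3)x²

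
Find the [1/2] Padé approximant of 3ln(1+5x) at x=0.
15*x/(-25*x**2/12 + 5*x/2 + 1)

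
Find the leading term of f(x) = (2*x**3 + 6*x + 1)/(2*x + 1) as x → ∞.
x**2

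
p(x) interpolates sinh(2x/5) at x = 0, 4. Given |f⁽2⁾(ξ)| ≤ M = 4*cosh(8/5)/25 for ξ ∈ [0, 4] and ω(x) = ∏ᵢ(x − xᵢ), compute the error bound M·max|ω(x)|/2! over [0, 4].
8*cosh(8/5)/25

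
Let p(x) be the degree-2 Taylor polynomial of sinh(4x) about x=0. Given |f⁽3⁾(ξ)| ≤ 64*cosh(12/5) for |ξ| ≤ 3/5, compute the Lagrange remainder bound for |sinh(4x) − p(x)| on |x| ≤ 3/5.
288*cosh(12/5)/125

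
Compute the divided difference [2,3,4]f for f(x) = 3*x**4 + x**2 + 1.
166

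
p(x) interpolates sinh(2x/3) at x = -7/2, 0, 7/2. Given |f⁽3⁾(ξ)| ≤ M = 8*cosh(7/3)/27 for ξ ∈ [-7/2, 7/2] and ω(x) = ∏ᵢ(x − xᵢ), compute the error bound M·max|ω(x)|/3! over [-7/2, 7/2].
343*sqrt(3)*cosh(7/3)/729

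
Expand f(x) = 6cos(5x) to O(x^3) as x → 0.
6 - 75*x**2 + O(x**3)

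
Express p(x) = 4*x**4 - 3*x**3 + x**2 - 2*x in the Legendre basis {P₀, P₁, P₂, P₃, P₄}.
(17/15)P₀ + (-19/5)P₁ + (62/21)P₂ + (-6/5)P₃ + (32/35)P₄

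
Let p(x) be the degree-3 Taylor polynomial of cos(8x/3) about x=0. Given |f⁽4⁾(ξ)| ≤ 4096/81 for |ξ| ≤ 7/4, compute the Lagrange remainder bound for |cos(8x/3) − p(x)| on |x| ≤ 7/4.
4802/243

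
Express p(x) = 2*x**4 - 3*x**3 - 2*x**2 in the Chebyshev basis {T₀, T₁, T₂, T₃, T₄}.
(-1/4)T₀ + (-9/4)T₁ + (-3/4)T₃ + (1/4)T₄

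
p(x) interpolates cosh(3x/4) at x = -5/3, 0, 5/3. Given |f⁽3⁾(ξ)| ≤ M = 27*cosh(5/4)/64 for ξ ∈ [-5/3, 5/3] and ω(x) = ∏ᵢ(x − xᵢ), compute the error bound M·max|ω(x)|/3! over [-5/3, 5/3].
125*sqrt(3)*cosh(5/4)/1728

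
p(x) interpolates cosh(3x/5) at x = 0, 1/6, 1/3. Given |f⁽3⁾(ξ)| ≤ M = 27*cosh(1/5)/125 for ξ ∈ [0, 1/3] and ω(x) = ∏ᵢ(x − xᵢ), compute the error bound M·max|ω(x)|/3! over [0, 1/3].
sqrt(3)*cosh(1/5)/27000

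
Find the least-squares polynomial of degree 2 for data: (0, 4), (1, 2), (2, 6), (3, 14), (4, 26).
132/35 + (-124/35)x + (16/7)x²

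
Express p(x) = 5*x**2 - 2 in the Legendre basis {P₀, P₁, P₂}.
(-1/3)P₀ + (10/3)P₂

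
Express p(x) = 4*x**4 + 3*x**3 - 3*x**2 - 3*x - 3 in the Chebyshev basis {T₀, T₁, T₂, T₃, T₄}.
(-3)T₀ + (-3/4)T₁ + (1/2)T₂ + (3/4)T₃ + (1/2)T₄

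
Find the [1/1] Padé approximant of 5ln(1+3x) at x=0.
15*x/(3*x/2 + 1)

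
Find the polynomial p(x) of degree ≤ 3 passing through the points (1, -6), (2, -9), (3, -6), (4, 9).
x**3 - 3*x**2 - x - 3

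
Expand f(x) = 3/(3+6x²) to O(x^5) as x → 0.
1 - 2*x**2 + 4*x**4 + O(x**5)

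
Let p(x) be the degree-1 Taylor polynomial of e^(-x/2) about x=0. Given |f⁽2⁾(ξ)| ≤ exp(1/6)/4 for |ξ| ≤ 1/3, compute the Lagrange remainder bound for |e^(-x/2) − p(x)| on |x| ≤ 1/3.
exp(1/6)/72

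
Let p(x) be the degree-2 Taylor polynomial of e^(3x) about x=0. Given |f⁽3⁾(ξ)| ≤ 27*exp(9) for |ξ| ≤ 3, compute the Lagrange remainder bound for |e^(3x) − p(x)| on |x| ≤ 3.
243*exp(9)/2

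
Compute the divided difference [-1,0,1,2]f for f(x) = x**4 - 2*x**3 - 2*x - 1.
0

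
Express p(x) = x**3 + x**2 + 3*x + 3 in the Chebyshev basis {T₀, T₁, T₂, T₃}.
(7/2)T₀ + (15/4)T₁ + (1/2)T₂ + (1/4)T₃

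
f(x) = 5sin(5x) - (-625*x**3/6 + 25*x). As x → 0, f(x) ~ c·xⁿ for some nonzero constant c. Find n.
5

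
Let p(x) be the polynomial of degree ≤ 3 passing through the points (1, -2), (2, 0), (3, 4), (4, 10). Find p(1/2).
-9/4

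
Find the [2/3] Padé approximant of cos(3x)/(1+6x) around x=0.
(1 - 15*x**2/4)/(9*x**3/2 + 3*x**2/4 + 6*x + 1)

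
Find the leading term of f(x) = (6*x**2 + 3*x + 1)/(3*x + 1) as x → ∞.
2*x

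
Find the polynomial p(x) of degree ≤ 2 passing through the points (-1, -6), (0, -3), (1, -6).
-3*x**2 - 3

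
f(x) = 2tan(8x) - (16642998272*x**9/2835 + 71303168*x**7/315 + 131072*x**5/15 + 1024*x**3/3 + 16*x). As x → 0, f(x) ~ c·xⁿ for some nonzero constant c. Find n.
11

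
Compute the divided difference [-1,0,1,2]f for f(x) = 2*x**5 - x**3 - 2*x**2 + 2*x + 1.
9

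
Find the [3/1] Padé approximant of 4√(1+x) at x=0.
(-x**3/16 + 3*x**2/4 + 9*x/2 + 4)/(5*x/8 + 1)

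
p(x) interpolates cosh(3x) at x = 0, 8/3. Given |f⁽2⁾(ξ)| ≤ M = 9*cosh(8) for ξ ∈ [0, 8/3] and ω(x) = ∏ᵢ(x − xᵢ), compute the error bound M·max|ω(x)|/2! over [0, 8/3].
8*cosh(8)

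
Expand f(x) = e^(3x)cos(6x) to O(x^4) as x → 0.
1 + 3*x - 27*x**2/2 - 99*x**3/2 + O(x**4)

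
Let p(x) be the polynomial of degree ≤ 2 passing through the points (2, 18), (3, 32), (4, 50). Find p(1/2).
9/2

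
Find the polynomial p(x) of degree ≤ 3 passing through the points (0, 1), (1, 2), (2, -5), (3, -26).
-x**3 - x**2 + 3*x + 1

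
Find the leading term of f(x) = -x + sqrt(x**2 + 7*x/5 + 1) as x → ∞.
7/10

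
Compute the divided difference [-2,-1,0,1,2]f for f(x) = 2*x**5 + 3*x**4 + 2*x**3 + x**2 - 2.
3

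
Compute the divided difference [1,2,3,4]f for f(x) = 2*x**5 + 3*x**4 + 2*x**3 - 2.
162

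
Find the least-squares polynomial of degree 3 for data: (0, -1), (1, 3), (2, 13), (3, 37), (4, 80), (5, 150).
-41/42 + (713/252)x + (-1/12)x² + (10/9)x³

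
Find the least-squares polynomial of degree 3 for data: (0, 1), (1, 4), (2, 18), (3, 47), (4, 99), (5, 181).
55/63 + (178/189)x + (379/252)x² + (119/108)x³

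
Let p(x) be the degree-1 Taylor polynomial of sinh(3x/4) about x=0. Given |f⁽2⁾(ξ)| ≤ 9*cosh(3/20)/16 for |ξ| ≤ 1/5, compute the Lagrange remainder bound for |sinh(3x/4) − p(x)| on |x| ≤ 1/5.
9*cosh(3/20)/800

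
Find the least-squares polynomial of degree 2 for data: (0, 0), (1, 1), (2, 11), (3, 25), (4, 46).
-11/35 + (-34/35)x + (22/7)x²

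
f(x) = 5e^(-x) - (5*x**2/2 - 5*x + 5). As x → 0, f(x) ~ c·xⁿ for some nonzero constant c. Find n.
3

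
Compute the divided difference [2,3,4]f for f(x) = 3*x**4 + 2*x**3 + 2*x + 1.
183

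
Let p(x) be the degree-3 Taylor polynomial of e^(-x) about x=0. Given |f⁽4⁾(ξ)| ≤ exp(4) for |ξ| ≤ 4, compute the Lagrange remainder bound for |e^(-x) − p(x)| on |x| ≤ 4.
32*exp(4)/3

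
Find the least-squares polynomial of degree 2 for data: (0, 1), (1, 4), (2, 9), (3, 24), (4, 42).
46/35 + (-43/35)x + (20/7)x²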